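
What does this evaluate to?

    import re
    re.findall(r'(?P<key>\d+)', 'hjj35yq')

['35']

Pattern: one or more of a digit (captured as 'key').
Matches: at [3:5] match '35', group 1 = '35'.
Because there's exactly one group, `findall` drops the full match and keeps group 1 from the one hit.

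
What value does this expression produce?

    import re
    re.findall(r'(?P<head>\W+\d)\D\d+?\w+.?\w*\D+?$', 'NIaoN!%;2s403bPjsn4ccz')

This matches one or more of a non-word character, then a digit (captured as 'head'); then a non-digit; then one or more of a digit (lazy), then one or more of a word character; then optionally any character, then zero or more of a word character, then one or more of a non-digit (lazy); then anchored at the end.
Because there's exactly one group, `findall` drops the full match and keeps group 1 from the one hit.

['!%;2']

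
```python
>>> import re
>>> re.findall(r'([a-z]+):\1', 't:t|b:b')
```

`\1` has to match the exact text group 1 already captured.
Matches: at [0:3] match 't:t', group 1 = 't'; at [4:7] match 'b:b', group 1 = 'b'.
`findall` collects group 1 from each match (2 total).

['t', 'b']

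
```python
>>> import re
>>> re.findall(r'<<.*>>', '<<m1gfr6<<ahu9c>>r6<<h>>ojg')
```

['<<m1gfr6<<ahu9c>>r6<<h>>']

Scanning left to right: at [0:24] → '<<m1gfr6<<ahu9c>>r6<<h>>'.
No capturing groups, so `findall` returns the 1 full match string.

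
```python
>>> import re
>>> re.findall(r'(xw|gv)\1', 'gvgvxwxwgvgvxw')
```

['gv', 'xw', 'gv']

`\1` is not a pattern — it's the concrete string captured by group 1, re-applied verbatim.
Scanning left to right: at [0:4] match 'gvgv', group 1 = 'gv'; at [4:8] match 'xwxw', group 1 = 'xw'; at [8:12] match 'gvgv', group 1 = 'gv'.
`findall` collects group 1 from each match (3 total).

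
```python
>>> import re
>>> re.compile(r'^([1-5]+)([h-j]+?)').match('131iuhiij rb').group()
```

'131i'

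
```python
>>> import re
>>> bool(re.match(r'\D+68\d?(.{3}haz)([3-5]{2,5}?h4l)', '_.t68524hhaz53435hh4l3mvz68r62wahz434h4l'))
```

False

`re.match` only tries the pattern at the start of the string.
Here the pattern fails at index 0, so the call returns None, and `bool(None)` is False.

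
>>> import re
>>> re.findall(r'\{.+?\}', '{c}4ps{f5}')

['{c}', '{f5}']

With the lazy modifier that quantifier settles for the fewest repetitions that let the rest of the pattern succeed (the atoms after it are unaffected and can still be greedy).
Scanning left to right: at [0:3] → '{c}'; at [6:10] → '{f5}'.
Since nothing is captured, `findall` lists the 2 matched substrings directly.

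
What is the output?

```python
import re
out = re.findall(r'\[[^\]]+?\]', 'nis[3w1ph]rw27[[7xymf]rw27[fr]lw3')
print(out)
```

Walking the string: at [3:10] → '[3w1ph]'; at [14:22] → '[[7xymf]'; at [26:30] → '[fr]'.
No capturing groups, so `findall` returns the 3 full match strings.

['[3w1ph]', '[[7xymf]', '[fr]']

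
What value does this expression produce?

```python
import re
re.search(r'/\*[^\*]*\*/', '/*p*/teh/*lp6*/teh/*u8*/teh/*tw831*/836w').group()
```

'/*p*/'

`re.search` scans for the first position where the pattern succeeds.
The match spans [0:5] → '/*p*/'.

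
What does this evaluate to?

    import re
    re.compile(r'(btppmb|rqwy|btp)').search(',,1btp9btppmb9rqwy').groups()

('btp',)

The match spans [3:6] → 'btp'.
Captured: group 1 = 'btp'.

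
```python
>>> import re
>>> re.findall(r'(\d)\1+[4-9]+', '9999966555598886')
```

['9']

A backreference is literal: `\1` must see the identical characters the first group matched.
`findall` collects group 1 from the one match (1 total).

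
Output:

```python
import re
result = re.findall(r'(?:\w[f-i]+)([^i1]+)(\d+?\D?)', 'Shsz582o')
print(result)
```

[('sz58', '2o')]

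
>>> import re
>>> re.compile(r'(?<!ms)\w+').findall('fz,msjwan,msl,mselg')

`(?!…)`/`(?<!…)` only lets a position through if the neighbouring text does NOT match; no characters are consumed.
Walking the string: at [0:2] → 'fz'; at [3:9] → 'msjwan'; at [10:13] → 'msl'; at [14:19] → 'mselg'.
With no groups in the pattern, `findall` gives back each whole match — 4 here.

['fz', 'msjwan', 'msl', 'mselg']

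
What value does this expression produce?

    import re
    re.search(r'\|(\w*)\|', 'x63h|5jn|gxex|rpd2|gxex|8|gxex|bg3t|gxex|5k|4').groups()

Unlike `match`, `search` isn't anchored — it looks for the pattern anywhere in the string.
The match spans [4:9] → '|5jn|'.
Captured: group 1 = '5jn'.

('5jn',)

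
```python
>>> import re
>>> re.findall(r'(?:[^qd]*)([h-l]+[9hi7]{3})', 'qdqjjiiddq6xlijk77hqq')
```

This matches zero or more of any character except [qd] (non-capturing group); then one or more of a character in [h-l], then exactly 3 of one of [9hi7] (captured).
With a single group, `findall` returns only what that group captured — 1 item.

['k77h']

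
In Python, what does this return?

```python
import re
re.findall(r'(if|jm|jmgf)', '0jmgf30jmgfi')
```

`|` is ordered: at each position the engine commits to the first alternative that works.
Scanning left to right: at [1:3] match 'jm', group 1 = 'jm'; at [7:9] match 'jm', group 1 = 'jm'.
`findall` collects group 1 from each match (2 total).

['jm', 'jm']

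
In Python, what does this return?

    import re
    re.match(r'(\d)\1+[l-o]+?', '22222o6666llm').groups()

`\1` has to match the exact text group 1 already captured.
`match` is anchored at position 0; if the pattern doesn't fit there, it returns None.
The match spans [0:6] → '22222o'.
Captured: group 1 = '2'.

('2',)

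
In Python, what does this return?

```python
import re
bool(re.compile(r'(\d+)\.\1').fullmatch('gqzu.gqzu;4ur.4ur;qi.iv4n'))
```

`\1` is not a pattern — it's the concrete string captured by group 1, re-applied verbatim.
For `fullmatch`, every character of the input must be accounted for by the pattern.
Here there's no way to consume every character, so the call returns None, and `bool(None)` is False.

False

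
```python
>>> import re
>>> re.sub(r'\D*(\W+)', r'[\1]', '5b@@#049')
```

'5[#]049'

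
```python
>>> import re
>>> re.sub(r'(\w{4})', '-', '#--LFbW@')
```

Pattern: exactly 4 of a word character (captured).
Matches: at [3:7] → 'LFbW'.
`sub` substitutes '-' at each match site.

'#---@'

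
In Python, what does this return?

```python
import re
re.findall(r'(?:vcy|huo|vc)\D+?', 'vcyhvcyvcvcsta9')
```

Alternation tries branches left to right and keeps the first one that lets the overall match succeed at that position.
`findall` yields the raw match text (3 of them) because the pattern has no groups.

['vcyh', 'vcyv', 'vcs']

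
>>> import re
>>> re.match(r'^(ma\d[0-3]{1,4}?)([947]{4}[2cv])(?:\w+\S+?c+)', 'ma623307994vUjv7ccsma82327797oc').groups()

('ma62330', '7994v')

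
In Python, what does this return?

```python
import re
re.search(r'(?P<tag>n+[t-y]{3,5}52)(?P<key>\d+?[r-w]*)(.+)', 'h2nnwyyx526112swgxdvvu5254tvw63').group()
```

'nnwyyx526112swgxdvvu5254tvw63'

The pattern matches one or more of the literal 'n', then 3 to 5 of a character in [t-y], then the literal '52' (captured as 'tag'); then one or more of a digit (lazy), then zero or more of a character in [r-w] (captured as 'key'); then one or more of any character (captured).
`re.search` scans for the first position where the pattern succeeds.
The match spans [2:31] → 'nnwyyx526112swgxdvvu5254tvw63'.
Captured: group 1 = 'nnwyyx52', group 2 = '6', group 3 = '112swgxdvvu5254tvw63'.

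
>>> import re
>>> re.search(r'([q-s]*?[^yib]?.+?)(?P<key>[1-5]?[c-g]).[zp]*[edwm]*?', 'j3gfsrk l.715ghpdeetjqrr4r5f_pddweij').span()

(0, 4)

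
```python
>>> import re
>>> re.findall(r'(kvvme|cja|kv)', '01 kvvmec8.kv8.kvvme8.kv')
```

Alternation tries branches left to right and keeps the first one that lets the overall match succeed at that position.
Scanning left to right: at [3:8] match 'kvvme', group 1 = 'kvvme'; at [11:13] match 'kv', group 1 = 'kv'; at [15:20] match 'kvvme', group 1 = 'kvvme'; at [22:24] match 'kv', group 1 = 'kv'.
With a single group, `findall` returns only what that group captured — 4 items.

['kvvme', 'kv', 'kvvme', 'kv']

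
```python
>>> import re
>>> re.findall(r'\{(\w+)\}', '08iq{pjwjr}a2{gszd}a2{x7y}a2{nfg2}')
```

['pjwjr', 'gszd', 'x7y', 'nfg2']

Scanning left to right: at [4:11] match '{pjwjr}', group 1 = 'pjwjr'; at [13:19] match '{gszd}', group 1 = 'gszd'; at [21:26] match '{x7y}', group 1 = 'x7y'; at [28:34] match '{nfg2}', group 1 = 'nfg2'.
With a single group, `findall` returns only what that group captured — 4 items.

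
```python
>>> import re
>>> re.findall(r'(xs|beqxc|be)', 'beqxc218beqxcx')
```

Alternation tries branches left to right and keeps the first one that lets the overall match succeed at that position.
Walking the string: at [0:5] match 'beqxc', group 1 = 'beqxc'; at [8:13] match 'beqxc', group 1 = 'beqxc'.
One capturing group, so `findall` returns just the captured substring from each match — 2 in all.

['beqxc', 'beqxc']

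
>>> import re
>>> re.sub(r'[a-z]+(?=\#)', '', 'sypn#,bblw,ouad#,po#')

'#,bblw,#,#'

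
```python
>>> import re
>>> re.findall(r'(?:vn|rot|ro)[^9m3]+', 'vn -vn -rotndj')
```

['vn -vn -rotndj']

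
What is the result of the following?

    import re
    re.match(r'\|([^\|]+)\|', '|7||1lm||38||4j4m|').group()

'|7|'

`match` is anchored at position 0; if the pattern doesn't fit there, it returns None.
The match spans [0:3] → '|7|'.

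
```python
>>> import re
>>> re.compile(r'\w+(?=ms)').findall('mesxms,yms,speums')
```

['mesx', 'y', 'speu']

Because the assertion is zero-width, the text it checks is not consumed and won't appear in the result.
Matches: at [0:4] → 'mesx'; at [7:8] → 'y'; at [11:15] → 'speu'.
No capturing groups, so `findall` returns the 3 full match strings.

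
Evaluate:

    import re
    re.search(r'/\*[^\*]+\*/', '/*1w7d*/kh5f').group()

'/*1w7d*/'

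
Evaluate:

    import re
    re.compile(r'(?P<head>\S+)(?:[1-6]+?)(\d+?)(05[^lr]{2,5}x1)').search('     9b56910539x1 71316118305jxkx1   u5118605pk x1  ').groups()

('9b5', '91', '0539x1')

The match spans [5:17] → '9b56910539x1'.
Captured: group 1 = '9b5', group 2 = '91', group 3 = '0539x1'.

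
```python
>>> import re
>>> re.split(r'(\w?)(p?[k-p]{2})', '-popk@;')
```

['-', 'p', 'op', 'k@;']

This matches optionally a word character (captured); then optionally the literal 'p', then exactly 2 of a character in [k-p] (captured).
The group in the pattern means `split` returns the separators' captures alongside the pieces.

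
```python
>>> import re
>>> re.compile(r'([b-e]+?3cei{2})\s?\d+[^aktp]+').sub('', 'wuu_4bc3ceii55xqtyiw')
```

'wuu_4tyiw'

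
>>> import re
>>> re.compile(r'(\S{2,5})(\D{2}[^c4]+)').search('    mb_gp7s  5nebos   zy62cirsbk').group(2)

Pattern: 2 to 5 of a non-whitespace character (captured); then exactly 2 of a non-digit, then one or more of any character except [c4] (captured).
`search` walks the string left to right and returns the first match it finds.
The match spans [4:26] → 'mb_gp7s  5nebos   zy62'.
Captured: group 1 = 'mb_', group 2 = 'gp7s  5nebos   zy62'.

'gp7s  5nebos   zy62'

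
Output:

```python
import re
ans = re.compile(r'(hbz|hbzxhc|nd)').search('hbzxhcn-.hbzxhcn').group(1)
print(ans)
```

hbz

The regex engine tests alternatives in the order written; an earlier branch that matches wins even if a later one would match more.
`re.search` scans for the first position where the pattern succeeds.
The match spans [0:3] → 'hbz'.
Captured: group 1 = 'hbz'.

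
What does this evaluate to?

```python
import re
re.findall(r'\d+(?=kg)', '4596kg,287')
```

Lookahead/lookbehind check context without consuming it, so the matched span excludes the asserted characters.
Scanning left to right: at [0:4] → '4596'.
No capturing groups, so `findall` returns the 1 full match string.

['4596']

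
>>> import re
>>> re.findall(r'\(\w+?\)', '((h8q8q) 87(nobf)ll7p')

Matches: at [1:8] → '(h8q8q)'; at [11:17] → '(nobf)'.
With no groups in the pattern, `findall` gives back each whole match — 2 here.

['(h8q8q)', '(nobf)']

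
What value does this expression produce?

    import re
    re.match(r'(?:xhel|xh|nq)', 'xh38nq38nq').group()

`match` is anchored at position 0; if the pattern doesn't fit there, it returns None.
The match spans [0:2] → 'xh'.

'xh'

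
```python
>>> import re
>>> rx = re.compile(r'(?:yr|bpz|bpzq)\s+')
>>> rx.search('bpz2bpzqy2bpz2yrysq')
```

None

`re.search` scans for the first position where the pattern succeeds.
Here no position works, so the call returns None.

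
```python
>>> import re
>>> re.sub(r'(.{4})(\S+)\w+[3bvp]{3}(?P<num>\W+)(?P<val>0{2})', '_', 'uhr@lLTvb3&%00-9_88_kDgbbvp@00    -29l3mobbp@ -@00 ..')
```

Pattern: exactly 4 of any character (captured); then one or more of a non-whitespace character (captured); then one or more of a word character, then exactly 3 of one of [3bvp]; then one or more of a non-word character (captured as 'num'); then exactly 2 of a literal '0' (captured as 'val').
Matches: at [0:30] → 'uhr@lLTvb3&%00-9_88_kDgbbvp@00'; at [30:50] → '    -29l3mobbp@ -@00'.
Every occurrence is swapped for '_'.

'__ ..'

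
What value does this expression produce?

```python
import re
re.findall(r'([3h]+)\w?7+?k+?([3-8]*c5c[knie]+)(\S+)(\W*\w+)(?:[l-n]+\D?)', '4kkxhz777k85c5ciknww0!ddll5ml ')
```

This matches one or more of one of [3h] (captured); then optionally a word character, then one or more of the literal '7' (lazy), then one or more of the literal 'k' (lazy); then zero or more of a character in [3-8], then the literal 'c5c', then one or more of one of [knie] (captured); then one or more of a non-whitespace character (captured); then zero or more of a non-word character, then one or more of a word character (captured); then one or more of a character in [l-n], then optionally a non-digit (non-capturing group).
4 groups means the one result is a tuple of 4 captured strings — 1 here.

[('h', '85c5cikn', 'ww0!ddll5', 'm')]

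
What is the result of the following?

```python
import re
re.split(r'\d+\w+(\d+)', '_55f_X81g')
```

Pattern: one or more of a digit; then one or more of a word character; then one or more of a digit (captured).
Matches to split on: at [1:8] → '55f_X81'.
Because the pattern has a capturing group, `split` also inserts each captured text between the pieces.

['_', '1', 'g']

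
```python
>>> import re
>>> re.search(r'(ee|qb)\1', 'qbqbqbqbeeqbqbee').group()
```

'qbqb'

A backreference is literal: `\1` must see the identical characters the first group matched.
`re.search` tries every starting position until one works.
The match spans [0:4] → 'qbqb'.
Captured: group 1 = 'qb'.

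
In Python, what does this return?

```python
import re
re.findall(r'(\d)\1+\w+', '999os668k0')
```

['9']

After group 1 captures some text, `\1` only succeeds where that same text appears again.
Walking the string: at [0:10] match '999os668k0', group 1 = '9'.
With a single group, `findall` returns only what that group captured — 1 item.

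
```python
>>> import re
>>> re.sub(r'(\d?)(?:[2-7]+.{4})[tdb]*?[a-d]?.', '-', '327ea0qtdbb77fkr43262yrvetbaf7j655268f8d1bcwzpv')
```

This matches optionally a digit (captured); then one or more of a character in [2-7], then exactly 4 of any character (non-capturing group); then zero or more of one of [tdb] (lazy), then optionally a character in [a-d], then any character.
Lazy quantifiers expand one character at a time until the remainder of the pattern can match.
Matches: at [0:8] → '327ea0qt'; at [11:18] → '77fkr43'; at [18:26] → '262yrvet'; at [29:35] → '7j6552'; at [35:41] → '68f8d1'.
Every occurrence is swapped for '-'.

'-dbb--baf--bcwzpv'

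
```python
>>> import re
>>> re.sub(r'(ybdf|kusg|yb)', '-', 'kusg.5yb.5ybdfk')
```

'-.5-.5-k'

Alternation isn't longest-match — the leftmost alternative that fits at this position is chosen.
Matches: at [0:4] → 'kusg'; at [6:8] → 'yb'; at [10:14] → 'ybdf'.
Each match is replaced by '-'.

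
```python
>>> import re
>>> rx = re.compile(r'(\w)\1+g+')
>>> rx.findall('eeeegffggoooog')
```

['e', 'f', 'o']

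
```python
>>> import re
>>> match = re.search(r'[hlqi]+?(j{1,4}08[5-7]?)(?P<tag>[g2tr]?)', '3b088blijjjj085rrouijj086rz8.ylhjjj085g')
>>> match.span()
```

The pattern matches one or more of one of [hlqi] (lazy); then 1 to 4 of the literal 'j', then the literal '08', then optionally a character in [5-7] (captured); then optionally one of [g2tr] (captured as 'tag').
Unlike `match`, `search` isn't anchored — it looks for the pattern anywhere in the string.
The match spans [6:16] → 'lijjjj085r'.
Captured: group 1 = 'jjjj085', group 2 = 'r'.

(6, 16)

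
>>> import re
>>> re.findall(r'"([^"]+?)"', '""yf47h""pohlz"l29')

['yf47h', 'pohlz']

Walking the string: at [1:8] match '"yf47h"', group 1 = 'yf47h'; at [8:15] match '"pohlz"', group 1 = 'pohlz'.
One capturing group, so `findall` returns just the captured substring from each match — 2 in all.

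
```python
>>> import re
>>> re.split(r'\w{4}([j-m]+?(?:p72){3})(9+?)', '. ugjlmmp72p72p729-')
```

Pattern: exactly 4 of a word character; then one or more of a character in [j-m] (lazy), then the literal 'p72' repeated 3 times (captured); then one or more of a literal '9' (lazy) (captured).
The group in the pattern means `split` returns the separators' captures alongside the pieces.

['. ', 'mmp72p72p72', '9', '-']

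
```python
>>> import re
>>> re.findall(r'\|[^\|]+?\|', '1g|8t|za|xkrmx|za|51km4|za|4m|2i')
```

['|8t|', '|xkrmx|', '|51km4|', '|4m|']

Since nothing is captured, `findall` lists the 4 matched substrings directly.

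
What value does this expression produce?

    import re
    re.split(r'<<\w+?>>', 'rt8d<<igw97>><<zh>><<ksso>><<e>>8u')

Matches to split on: at [4:13] → '<<igw97>>'; at [13:19] → '<<zh>>'; at [19:27] → '<<ksso>>'; at [27:32] → '<<e>>'.
Each match becomes a cut point; 5 segments remain.

['rt8d', '', '', '', '8u']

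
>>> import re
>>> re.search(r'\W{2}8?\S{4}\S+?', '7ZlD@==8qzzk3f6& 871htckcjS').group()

The pattern matches exactly 2 of a non-word character, then optionally the literal '8', then exactly 4 of a non-whitespace character; then one or more of a non-whitespace character (lazy).
The `?` after the quantifier makes it lazy — it takes as little as possible before letting the rest of the pattern try.
`search` walks the string left to right and returns the first match it finds.
The match spans [4:11] → '@==8qzz'.

'@==8qzz'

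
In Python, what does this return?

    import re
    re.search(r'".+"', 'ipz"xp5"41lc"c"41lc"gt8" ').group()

The match spans [3:24] → '"xp5"41lc"c"41lc"gt8"'.

'"xp5"41lc"c"41lc"gt8"'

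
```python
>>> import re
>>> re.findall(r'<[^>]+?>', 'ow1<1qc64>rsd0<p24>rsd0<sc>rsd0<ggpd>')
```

['<1qc64>', '<p24>', '<sc>', '<ggpd>']

Walking the string: at [3:10] → '<1qc64>'; at [14:19] → '<p24>'; at [23:27] → '<sc>'; at [31:37] → '<ggpd>'.
No capturing groups, so `findall` returns the 4 full match strings.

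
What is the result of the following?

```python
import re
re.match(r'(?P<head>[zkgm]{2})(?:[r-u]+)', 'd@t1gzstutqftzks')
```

None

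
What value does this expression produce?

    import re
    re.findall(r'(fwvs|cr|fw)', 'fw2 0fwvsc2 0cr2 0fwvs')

['fw', 'fwvs', 'cr', 'fwvs']

Branches in `(...|...)` are attempted left-to-right; the first branch that allows the whole pattern to succeed is taken.
Matches: at [0:2] match 'fw', group 1 = 'fw'; at [5:9] match 'fwvs', group 1 = 'fwvs'; at [13:15] match 'cr', group 1 = 'cr'; at [18:22] match 'fwvs', group 1 = 'fwvs'.
One capturing group, so `findall` returns just the captured substring from each match — 4 in all.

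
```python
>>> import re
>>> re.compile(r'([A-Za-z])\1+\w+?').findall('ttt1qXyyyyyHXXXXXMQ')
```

['t', 'y', 'X']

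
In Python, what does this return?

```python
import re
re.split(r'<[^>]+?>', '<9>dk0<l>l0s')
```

The string is cut at each match, leaving 3 pieces.

['', 'dk0', 'l0s']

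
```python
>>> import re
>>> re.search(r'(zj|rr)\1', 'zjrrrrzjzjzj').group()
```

'rrrr'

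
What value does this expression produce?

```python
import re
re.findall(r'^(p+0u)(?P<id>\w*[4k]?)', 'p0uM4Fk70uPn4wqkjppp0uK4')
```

2 groups means the one result is a tuple of 2 captured strings — 1 here.

[('p0u', 'M4Fk70uPn4wqkjppp0uK4')]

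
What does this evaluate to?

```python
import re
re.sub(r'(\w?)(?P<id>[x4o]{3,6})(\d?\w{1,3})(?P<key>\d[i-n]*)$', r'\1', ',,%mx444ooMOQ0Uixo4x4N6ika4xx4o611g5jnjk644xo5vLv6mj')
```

Pattern: optionally a word character (captured); then 3 to 6 of one of [x4o] (captured as 'id'); then optionally a digit, then 1 to 3 of a word character (captured); then a digit, then zero or more of a character in [i-n] (captured as 'key'); then anchored at the end.
Matches: at [40:52] → '644xo5vLv6mj'.
`\1` in the replacement pulls in group 1's text for each match.

',,%mx444ooMOQ0Uixo4x4N6ika4xx4o611g5jnjk6'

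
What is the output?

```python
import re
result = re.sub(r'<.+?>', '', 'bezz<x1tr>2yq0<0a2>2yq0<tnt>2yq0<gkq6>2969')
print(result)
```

The `?` after the quantifier makes it lazy — it takes as little as possible before letting the rest of the pattern try.
Matches: at [4:10] → '<x1tr>'; at [14:19] → '<0a2>'; at [23:28] → '<tnt>'; at [32:38] → '<gkq6>'.
`sub` substitutes '' at each match site.

bezz2yq02yq02yq02969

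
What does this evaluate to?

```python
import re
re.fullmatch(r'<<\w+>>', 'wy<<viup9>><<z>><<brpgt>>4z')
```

None

`re.fullmatch` is like wrapping the pattern in `^…$` (in single-line mode).
Here the string isn't matched end-to-end, so the call returns None.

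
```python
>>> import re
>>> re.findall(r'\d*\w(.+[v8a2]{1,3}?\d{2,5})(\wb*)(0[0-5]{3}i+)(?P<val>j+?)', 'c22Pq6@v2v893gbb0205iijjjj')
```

This matches zero or more of a digit, then a word character; then one or more of any character, then 1 to 3 of one of [v8a2] (lazy), then 2 to 5 of a digit (captured); then a word character, then zero or more of the literal 'b' (captured); then a literal '0', then exactly 3 of a character in [0-5], then one or more of a literal 'i' (captured); then one or more of a literal 'j' (lazy) (captured as 'val').
Matches: at [0:23] match 'c22Pq6@v2v893gbb0205iij', groups = ('22Pq6@v2v893', 'gbb', '0205ii', 'j').
`findall` packs the 4 group values into a tuple for every match.

[('22Pq6@v2v893', 'gbb', '0205ii', 'j')]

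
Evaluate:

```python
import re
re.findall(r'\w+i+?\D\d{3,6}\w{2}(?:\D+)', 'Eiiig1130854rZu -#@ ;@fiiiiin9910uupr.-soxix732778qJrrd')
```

['Eiiig1130854rZu -#@ ;@fiiiiin', 'soxix732778qJrrd']

`findall` yields the raw match text (2 of them) because the pattern has no groups.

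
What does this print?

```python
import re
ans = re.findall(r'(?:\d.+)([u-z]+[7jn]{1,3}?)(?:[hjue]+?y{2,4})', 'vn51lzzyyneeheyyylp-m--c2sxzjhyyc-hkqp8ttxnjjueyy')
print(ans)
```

['xn']

Because there's exactly one group, `findall` drops the full match and keeps group 1 from the one hit.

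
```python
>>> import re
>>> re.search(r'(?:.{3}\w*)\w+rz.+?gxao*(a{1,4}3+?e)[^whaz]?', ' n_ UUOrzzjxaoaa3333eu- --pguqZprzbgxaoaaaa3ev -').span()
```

Pattern: exactly 3 of any character, then zero or more of a word character (non-capturing group); then one or more of a word character; then the literal 'rz', then one or more of any character (lazy); then the literal 'gxa', then zero or more of a literal 'o'; then 1 to 4 of a literal 'a', then one or more of the literal '3' (lazy), then the literal 'e' (captured); then optionally any character except [whaz].
`re.search` tries every starting position until one works.
The match spans [1:46] → 'n_ UUOrzzjxaoaa3333eu- --pguqZprzbgxaoaaaa3ev'.
Captured: group 1 = 'aaaa3e'.

(1, 46)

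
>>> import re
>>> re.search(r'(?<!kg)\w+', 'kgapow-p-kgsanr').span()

(0, 6)

The negative lookaround is zero-width — it rules out positions where the adjacent text would match, without consuming anything.
The match spans [0:6] → 'kgapow'.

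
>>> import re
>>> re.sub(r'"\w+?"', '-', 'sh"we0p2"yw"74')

'sh-yw"74'

Matches: at [2:9] → '"we0p2"'.
`sub` substitutes '-' at each match site.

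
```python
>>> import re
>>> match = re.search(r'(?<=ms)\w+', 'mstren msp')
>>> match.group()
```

Lookahead/lookbehind check context without consuming it, so the matched span excludes the asserted characters.
`re.search` scans for the first position where the pattern succeeds.
The match spans [2:6] → 'tren'.

'tren'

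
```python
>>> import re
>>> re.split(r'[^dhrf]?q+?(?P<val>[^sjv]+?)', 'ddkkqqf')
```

This matches optionally any character except [dhrf], then one or more of the literal 'q' (lazy); then one or more of any character except [sjv] (lazy) (captured as 'val').
A `+?`/`*?`/`{m,n}?` starts at its minimum and grows only as far as needed for what follows to match.
Matches to split on: at [3:6] → 'kqq'.
The group in the pattern means `split` returns the separators' captures alongside the pieces.

['ddk', 'q', 'f']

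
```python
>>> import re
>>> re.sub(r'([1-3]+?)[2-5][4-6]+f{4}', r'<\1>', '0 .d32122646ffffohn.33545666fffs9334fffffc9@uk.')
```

'0 .d<3212>ohn.33545666fffs9<3>fc9@uk.'

The pattern matches one or more of a character in [1-3] (lazy) (captured); then a character in [2-5], then one or more of a character in [4-6], then exactly 4 of the literal 'f'.
Matches: at [4:16] → '32122646ffff'; at [33:40] → '334ffff'.
`\1` in the replacement pulls in group 1's text for each match.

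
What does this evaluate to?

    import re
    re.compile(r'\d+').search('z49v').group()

This matches one or more of a digit.
`search` walks the string left to right and returns the first match it finds.
The match spans [1:3] → '49'.

'49'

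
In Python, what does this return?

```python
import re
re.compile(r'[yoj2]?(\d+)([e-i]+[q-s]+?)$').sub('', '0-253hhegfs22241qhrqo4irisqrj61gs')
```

Pattern: optionally one of [yoj2]; then one or more of a digit (captured); then one or more of a character in [e-i], then one or more of a character in [q-s] (lazy) (captured); then anchored at the end.
`sub` substitutes '' at each match site.

'0-253hhegfs22241qhrqo4irisqr'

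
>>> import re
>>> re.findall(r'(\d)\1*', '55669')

`\1` has to match the exact text group 1 already captured.
With a single group, `findall` returns only what that group captured — 3 items.

['5', '6', '9']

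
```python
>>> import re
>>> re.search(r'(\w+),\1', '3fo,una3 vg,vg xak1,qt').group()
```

`\1` is not a pattern — it's the concrete string captured by group 1, re-applied verbatim.
The match spans [9:14] → 'vg,vg'.

'vg,vg'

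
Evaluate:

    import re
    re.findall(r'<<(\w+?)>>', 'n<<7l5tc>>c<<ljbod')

['7l5tc']

Scanning left to right: at [1:10] match '<<7l5tc>>', group 1 = '7l5tc'.
`findall` collects group 1 from the one match (1 total).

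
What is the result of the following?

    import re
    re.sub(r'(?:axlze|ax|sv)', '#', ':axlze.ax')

`|` is ordered: at each position the engine commits to the first alternative that works.
Matches: at [1:6] → 'axlze'; at [7:9] → 'ax'.
Each match is replaced by '#'.

':#.#'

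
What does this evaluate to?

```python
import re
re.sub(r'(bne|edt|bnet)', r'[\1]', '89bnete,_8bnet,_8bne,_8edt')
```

'89[bne]te,_8[bne]t,_8[bne],_8[edt]'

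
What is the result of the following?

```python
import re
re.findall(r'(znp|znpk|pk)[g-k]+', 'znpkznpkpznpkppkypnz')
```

['znp', 'znp', 'znp']

With a single group, `findall` returns only what that group captured — 3 items.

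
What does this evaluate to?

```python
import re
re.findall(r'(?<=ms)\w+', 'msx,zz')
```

['x']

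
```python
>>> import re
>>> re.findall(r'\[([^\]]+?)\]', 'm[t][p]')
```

['t', 'p']

Scanning left to right: at [1:4] match '[t]', group 1 = 't'; at [4:7] match '[p]', group 1 = 'p'.
One capturing group, so `findall` returns just the captured substring from each match — 2 in all.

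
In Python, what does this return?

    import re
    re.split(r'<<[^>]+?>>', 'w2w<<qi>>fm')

Matches to split on: at [3:9] → '<<qi>>'.
Splitting on the pattern gives 2 pieces.

['w2w', 'fm']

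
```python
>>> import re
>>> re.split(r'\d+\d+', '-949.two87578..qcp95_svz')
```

['-', '.two', '..qcp', '_svz']

The pattern matches one or more of a digit; then one or more of a digit.
Matches to split on: at [1:4] → '949'; at [8:13] → '87578'; at [18:20] → '95'.
The string is cut at each match, leaving 4 pieces.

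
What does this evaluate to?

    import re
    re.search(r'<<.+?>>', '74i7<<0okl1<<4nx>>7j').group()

'<<0okl1<<4nx>>'

The match spans [4:18] → '<<0okl1<<4nx>>'.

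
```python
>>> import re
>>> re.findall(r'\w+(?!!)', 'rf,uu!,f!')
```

Because the assertion is negative and zero-width, positions next to the forbidden text are skipped.
Since nothing is captured, `findall` lists the 2 matched substrings directly.

['rf', 'u']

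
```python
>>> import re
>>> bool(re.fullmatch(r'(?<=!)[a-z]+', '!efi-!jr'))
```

False

Because the assertion is zero-width, the text it checks is not consumed and won't appear in the result.
`fullmatch` succeeds only if the pattern covers the string from start to end.
Here the pattern can't cover the whole string, so the call returns None, and `bool(None)` is False.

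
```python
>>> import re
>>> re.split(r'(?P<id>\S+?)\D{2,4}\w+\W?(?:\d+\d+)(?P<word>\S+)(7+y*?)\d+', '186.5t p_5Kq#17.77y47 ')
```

['', '186.5', '.7', '7y', ' ']

The pattern matches one or more of a non-whitespace character (lazy) (captured as 'id'); then 2 to 4 of a non-digit, then one or more of a word character, then optionally a non-word character; then one or more of a digit, then one or more of a digit (non-capturing group); then one or more of a non-whitespace character (captured as 'word'); then one or more of a literal '7', then zero or more of a literal 'y' (lazy) (captured); then one or more of a digit.
The `?` after the quantifier makes it lazy — it takes as little as possible before letting the rest of the pattern try.
Matches to split on: at [0:21] → '186.5t p_5Kq#17.77y47'.
The group in the pattern means `split` returns the separators' captures alongside the pieces.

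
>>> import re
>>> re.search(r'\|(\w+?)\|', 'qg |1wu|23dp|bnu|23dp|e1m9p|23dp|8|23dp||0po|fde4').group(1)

'1wu'

`re.search` tries every starting position until one works.
The match spans [3:8] → '|1wu|'.
Captured: group 1 = '1wu'.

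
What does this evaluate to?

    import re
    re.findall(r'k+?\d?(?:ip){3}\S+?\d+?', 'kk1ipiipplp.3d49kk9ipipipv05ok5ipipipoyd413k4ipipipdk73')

['kk9ipipipv0', 'k5ipipipoyd4', 'k4ipipipdk7']

The pattern matches one or more of a literal 'k' (lazy), then optionally a digit; then the literal 'ip' repeated 3 times, then one or more of a non-whitespace character (lazy); then one or more of a digit (lazy).
A `+?`/`*?`/`{m,n}?` starts at its minimum and grows only as far as needed for what follows to match.
Scanning left to right: at [16:27] → 'kk9ipipipv0'; at [29:41] → 'k5ipipipoyd4'; at [43:54] → 'k4ipipipdk7'.
With no groups in the pattern, `findall` gives back each whole match — 3 here.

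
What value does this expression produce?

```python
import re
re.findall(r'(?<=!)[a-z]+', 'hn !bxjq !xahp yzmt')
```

['bxjq', 'xahp']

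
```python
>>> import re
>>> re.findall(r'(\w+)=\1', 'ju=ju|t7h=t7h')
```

['ju', 't7h']

The backreference `\1` re-matches whatever the first group consumed, character for character.
Walking the string: at [0:5] match 'ju=ju', group 1 = 'ju'; at [6:13] match 't7h=t7h', group 1 = 't7h'.
`findall` collects group 1 from each match (2 total).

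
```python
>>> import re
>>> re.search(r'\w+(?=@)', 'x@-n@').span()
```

Because the assertion is zero-width, the text it checks is not consumed and won't appear in the result.
`search` walks the string left to right and returns the first match it finds.
The match spans [0:1] → 'x'.

(0, 1)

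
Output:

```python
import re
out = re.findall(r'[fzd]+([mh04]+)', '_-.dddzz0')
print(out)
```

Pattern: one or more of one of [fzd]; then one or more of one of [mh04] (captured).
Scanning left to right: at [3:9] match 'dddzz0', group 1 = '0'.
`findall` collects group 1 from the one match (1 total).

['0']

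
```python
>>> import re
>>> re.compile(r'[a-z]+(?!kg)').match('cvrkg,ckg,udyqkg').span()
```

(0, 5)

`re.match` only tries the pattern at the start of the string.
The match spans [0:5] → 'cvrkg'.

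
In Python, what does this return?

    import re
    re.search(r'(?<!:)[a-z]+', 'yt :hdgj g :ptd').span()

(0, 2)

The negative lookaround is zero-width — it rules out positions where the adjacent text would match, without consuming anything.
The match spans [0:2] → 'yt'.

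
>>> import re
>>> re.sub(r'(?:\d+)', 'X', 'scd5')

This matches one or more of a digit (non-capturing group).
Matches: at [3:4] → '5'.
Each match is replaced by 'X'.

'scdX'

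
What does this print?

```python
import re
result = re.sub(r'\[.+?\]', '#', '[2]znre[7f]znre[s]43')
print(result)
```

#znre#znre#43

A `+?`/`*?`/`{m,n}?` starts at its minimum and grows only as far as needed for what follows to match.
Matches: at [0:3] → '[2]'; at [7:11] → '[7f]'; at [15:18] → '[s]'.
`sub` substitutes '#' at each match site.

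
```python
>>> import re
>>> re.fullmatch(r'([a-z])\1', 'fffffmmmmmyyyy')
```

None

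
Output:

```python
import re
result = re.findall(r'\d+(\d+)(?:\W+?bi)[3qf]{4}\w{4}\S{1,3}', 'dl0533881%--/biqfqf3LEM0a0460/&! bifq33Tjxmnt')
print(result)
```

Because there's exactly one group, `findall` drops the full match and keeps group 1 from each hit.

['1', '0']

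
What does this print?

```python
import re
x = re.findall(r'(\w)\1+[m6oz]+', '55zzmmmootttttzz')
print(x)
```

`\1` is not a pattern — it's the concrete string captured by group 1, re-applied verbatim.
Matches: at [0:9] match '55zzmmmoo', group 1 = '5'; at [9:16] match 'tttttzz', group 1 = 't'.
Because there's exactly one group, `findall` drops the full match and keeps group 1 from each hit.

['5', 't']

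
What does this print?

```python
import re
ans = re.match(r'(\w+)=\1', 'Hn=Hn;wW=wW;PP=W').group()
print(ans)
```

`\1` has to match the exact text group 1 already captured.
`re.match` only tries the pattern at the start of the string.
The match spans [0:5] → 'Hn=Hn'.
Captured: group 1 = 'Hn'.

Hn=Hn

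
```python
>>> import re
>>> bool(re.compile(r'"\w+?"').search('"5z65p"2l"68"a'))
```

True

The match spans [0:7] → '"5z65p"'.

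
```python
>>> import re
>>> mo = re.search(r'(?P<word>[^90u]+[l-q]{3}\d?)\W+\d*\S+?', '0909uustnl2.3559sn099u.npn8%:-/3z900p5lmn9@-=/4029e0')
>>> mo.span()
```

Pattern: one or more of any character except [90u], then exactly 3 of a character in [l-q], then optionally a digit (captured as 'word'); then one or more of a non-word character, then zero or more of a digit, then one or more of a non-whitespace character (lazy).
Because the quantifier is non-greedy, it stops expanding at the earliest point where the rest of the pattern can succeed.
`re.search` tries every starting position until one works.
The match spans [22:33] → '.npn8%:-/3z'.
Captured: group 1 = '.npn8'.

(22, 33)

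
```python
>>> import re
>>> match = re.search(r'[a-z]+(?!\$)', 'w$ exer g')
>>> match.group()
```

Because the assertion is negative and zero-width, positions next to the forbidden text are skipped.
The match spans [3:7] → 'exer'.

'exer'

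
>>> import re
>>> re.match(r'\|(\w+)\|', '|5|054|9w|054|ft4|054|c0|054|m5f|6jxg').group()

With `match`, the pattern is implicitly anchored at the beginning.
The match spans [0:3] → '|5|'.
Captured: group 1 = '5'.

'|5|'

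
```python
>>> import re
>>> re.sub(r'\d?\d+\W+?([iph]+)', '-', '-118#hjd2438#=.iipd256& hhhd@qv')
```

The pattern matches optionally a digit, then one or more of a digit, then one or more of a non-word character (lazy); then one or more of one of [iph] (captured).
Every occurrence is swapped for '-'.

'--jd-d-d@qv'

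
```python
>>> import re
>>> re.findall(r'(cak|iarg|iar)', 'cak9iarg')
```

Alternation isn't longest-match — the leftmost alternative that fits at this position is chosen.
`findall` collects group 1 from each match (2 total).

['cak', 'iarg']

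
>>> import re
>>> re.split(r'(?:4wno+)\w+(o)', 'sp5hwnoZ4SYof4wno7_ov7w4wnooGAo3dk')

The pattern matches the literal '4wn', then one or more of a literal 'o' (non-capturing group); then one or more of a word character; then a literal 'o' (captured).
Matches to split on: at [13:31] → '4wno7_ov7w4wnooGAo'.
With a capturing group present, the delimiter's captured portion is kept in the result list.

['sp5hwnoZ4SYof', 'o', '3dk']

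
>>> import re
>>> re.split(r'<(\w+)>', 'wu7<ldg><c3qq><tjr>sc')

Matches to split on: at [3:8] → '<ldg>'; at [8:14] → '<c3qq>'; at [14:19] → '<tjr>'.
Because the pattern has a capturing group, `split` also inserts each captured text between the pieces.

['wu7', 'ldg', '', 'c3qq', '', 'tjr', 'sc']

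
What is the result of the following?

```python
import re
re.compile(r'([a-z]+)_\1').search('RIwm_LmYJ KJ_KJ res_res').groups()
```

The match spans [16:23] → 'res_res'.
Captured: group 1 = 'res'.

('res',)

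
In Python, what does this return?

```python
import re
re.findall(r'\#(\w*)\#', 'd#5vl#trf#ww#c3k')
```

['5vl', 'ww']

With a single group, `findall` returns only what that group captured — 2 items.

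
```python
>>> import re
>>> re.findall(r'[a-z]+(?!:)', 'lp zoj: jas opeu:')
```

['lp', 'zo', 'jas', 'ope']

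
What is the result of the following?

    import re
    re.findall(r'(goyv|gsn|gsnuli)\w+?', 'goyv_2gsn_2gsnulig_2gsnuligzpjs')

Alternation isn't longest-match — the leftmost alternative that fits at this position is chosen.
Matches: at [0:5] match 'goyv_', group 1 = 'goyv'; at [6:10] match 'gsn_', group 1 = 'gsn'; at [11:15] match 'gsnu', group 1 = 'gsn'; at [20:24] match 'gsnu', group 1 = 'gsn'.
`findall` collects group 1 from each match (4 total).

['goyv', 'gsn', 'gsn', 'gsn']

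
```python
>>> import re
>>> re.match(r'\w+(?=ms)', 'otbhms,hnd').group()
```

'otbh'

The positive lookaround only admits positions where the adjacent text matches; those characters stay outside the span.
`re.match` won't scan ahead — the pattern has to work from the very first character.
The match spans [0:4] → 'otbh'.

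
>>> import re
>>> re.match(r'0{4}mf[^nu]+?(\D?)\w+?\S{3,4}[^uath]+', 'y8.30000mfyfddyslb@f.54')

None

This matches exactly 4 of the literal '0', then the literal 'mf', then one or more of any character except [nu] (lazy); then optionally a non-digit (captured); then one or more of a word character (lazy); then 3 to 4 of a non-whitespace character, then one or more of any character except [uath].
`re.match` only tries the pattern at the start of the string.
Here the pattern fails at index 0, so the call returns None.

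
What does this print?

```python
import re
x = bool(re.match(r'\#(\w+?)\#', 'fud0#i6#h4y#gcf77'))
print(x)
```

False

`re.match` won't scan ahead — the pattern has to work from the very first character.
Here the pattern fails at index 0, so the call returns None, and `bool(None)` is False.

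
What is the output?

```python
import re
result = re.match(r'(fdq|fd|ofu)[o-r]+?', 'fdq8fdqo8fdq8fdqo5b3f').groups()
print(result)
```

With `match`, the pattern is implicitly anchored at the beginning.
The match spans [0:3] → 'fdq'.
Captured: group 1 = 'fd'.

('fd',)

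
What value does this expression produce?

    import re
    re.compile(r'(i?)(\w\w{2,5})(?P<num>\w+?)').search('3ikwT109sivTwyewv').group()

The pattern matches optionally a literal 'i' (captured); then a word character, then 2 to 5 of a word character (captured); then one or more of a word character (lazy) (captured as 'num').
The `?` after the quantifier makes it lazy — it takes as little as possible before letting the rest of the pattern try.
`search` walks the string left to right and returns the first match it finds.
The match spans [0:7] → '3ikwT10'.
Captured: group 1 = '', group 2 = '3ikwT1', group 3 = '0'.

'3ikwT10'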